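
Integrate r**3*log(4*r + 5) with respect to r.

r**4*log(4*r + 5)/4 - r**4/16 + 5*r**3/48 - 25*r**2/128 + 125*r/256 - 625*log(4*r + 5)/1024 + C

Use integration by parts with u = log(4*r + 5), dv = r**3 dr.
Then du = 4/(4*r + 5) dr and v = r**4/4.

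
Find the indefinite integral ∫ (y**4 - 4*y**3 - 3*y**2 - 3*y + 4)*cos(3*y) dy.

Use integration by parts with u = y**4 - 4*y**3 - 3*y**2 - 3*y + 4, dv = cos(3*y) dy, so v = sin(3*y)/3.
Apply parts 4 times (tabular method): alternate signs, differentiate u down to 0, integrate dv up.

y**4*sin(3*y)/3 - 4*y**3*sin(3*y)/3 + 4*y**3*cos(3*y)/9 - 13*y**2*sin(3*y)/9 - 4*y**2*cos(3*y)/3 - y*sin(3*y)/9 - 26*y*cos(3*y)/27 + 134*sin(3*y)/81 - cos(3*y)/27 + C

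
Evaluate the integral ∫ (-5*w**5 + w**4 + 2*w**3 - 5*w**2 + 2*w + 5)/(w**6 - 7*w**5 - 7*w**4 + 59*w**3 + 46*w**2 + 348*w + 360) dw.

-7463*log(w - 6)/504 + 3715*log(w - 5)/348 + log(w + 1)/210 - 23*log(w + 3)/36 - 271*log(w**2 + 4)/2320 - 257*atan(w/2)/1160 + C

Factor the denominator: (w - 6)*(w - 5)*(w + 1)*(w + 3)*(w**2 + 4).
Partial-fraction decomposition: -(271*w + 514)/(1160*(w**2 + 4)) - 23/(36*(w + 3)) + 1/(210*(w + 1)) + 3715/(348*(w - 5)) - 7463/(504*(w - 6)).
Integrate each term; A/(w−a) gives A·log|w−a|; the (Bw+D)/(w²+p²) term gives a log and an atan.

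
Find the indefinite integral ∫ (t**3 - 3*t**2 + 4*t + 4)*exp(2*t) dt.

(4*t**3 - 18*t**2 + 34*t - 1)*exp(2*t)/8 + C

Use integration by parts with u = t**3 - 3*t**2 + 4*t + 4, dv = exp(2*t) dt, so v = exp(2*t)/2.
Apply parts 3 times (tabular method): alternate signs, differentiate u down to 0, integrate dv up.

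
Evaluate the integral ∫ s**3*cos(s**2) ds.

Let u = s², du = 2s ds; rewrite as (1/2)∫ u^1·cos(1u) du.
Now integrate by parts 1 time.

s**2*sin(s**2)/2 + cos(s**2)/2 + C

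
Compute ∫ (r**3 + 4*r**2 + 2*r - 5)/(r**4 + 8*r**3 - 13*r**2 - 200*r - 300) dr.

23*log(r - 5)/77 + log(r + 2)/84 - 4*log(r + 5)/3 + 89*log(r + 6)/44 + C

Factor the denominator: (r - 5)*(r + 2)*(r + 5)*(r + 6).
Partial-fraction decomposition: 89/(44*(r + 6)) - 4/(3*(r + 5)) + 1/(84*(r + 2)) + 23/(77*(r - 5)).
Integrate each term: A/(r−a) contributes A·log|r−a|.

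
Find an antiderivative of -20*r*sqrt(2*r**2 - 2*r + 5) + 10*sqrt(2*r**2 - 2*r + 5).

-10*(2*r**2 - 2*r + 5)**(3/2)/3 + C

Let u = 2*r**2 - 2*r + 5, so du = (4*r - 2) dr.
Rewriting, the integral becomes -5·∫ √u du = -5·(2/3)u^(3/2).
Substituting back, u = 2*r**2 - 2*r + 5.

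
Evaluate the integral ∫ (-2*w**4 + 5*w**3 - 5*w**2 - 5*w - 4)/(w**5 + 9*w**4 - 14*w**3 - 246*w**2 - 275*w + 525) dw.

-779*log(w - 5)/3840 + 11*log(w - 1)/768 - 331*log(w + 3)/256 + 1979*log(w + 5)/240 - 6731*log(w + 7)/768 + C

Factor the denominator: (w - 5)*(w - 1)*(w + 3)*(w + 5)*(w + 7).
Partial-fraction decomposition: -6731/(768*(w + 7)) + 1979/(240*(w + 5)) - 331/(256*(w + 3)) + 11/(768*(w - 1)) - 779/(3840*(w - 5)).
Integrate each term: A/(w−a) contributes A·log|w−a|.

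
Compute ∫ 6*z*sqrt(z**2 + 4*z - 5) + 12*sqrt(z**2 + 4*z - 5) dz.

Let u = z**2 + 4*z - 5, so du = (2*z + 4) dz.
Rewriting, the integral becomes 3·∫ √u du = 3·(2/3)u^(3/2).
Substituting back, u = z**2 + 4*z - 5.

2*(z**2 + 4*z - 5)**(3/2) + C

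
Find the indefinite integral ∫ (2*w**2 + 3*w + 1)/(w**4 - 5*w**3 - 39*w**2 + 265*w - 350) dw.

-log(w - 5)/8 + 5*log(w - 2)/27 - 13*log(w + 7)/216 - 11/(6*w - 30) + C

Factor the denominator: (w - 5)**2*(w - 2)*(w + 7).
Partial-fraction decomposition: -13/(216*(w + 7)) + 5/(27*(w - 2)) - 1/(8*(w - 5)) + 11/(6*(w - 5)**2).
Integrate each term; A/(w−a) gives A·log|w−a|; A/(w−a)² gives −A/(w−a).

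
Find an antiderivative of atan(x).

Use integration by parts with u = arctan(x), dv = dx.
Then du = 1/(x**2 + 1) dx.

x*atan(x) - log(x**2 + 1)/2 + C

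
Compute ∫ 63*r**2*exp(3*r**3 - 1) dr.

7*exp(3*r**3 - 1) + C

Let u = 3*r**3 - 1, so du = (9*r**2) dr.
Rewriting, the integral becomes 7·∫ e^u du = 7·e^u.
Substituting back, u = 3*r**3 - 1.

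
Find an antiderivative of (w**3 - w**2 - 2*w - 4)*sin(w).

Use integration by parts with u = w**3 - w**2 - 2*w - 4, dv = sin(w) dw, so v = -cos(w).
Apply parts 3 times (tabular method): alternate signs, differentiate u down to 0, integrate dv up.

-w**3*cos(w) + 3*w**2*sin(w) + w**2*cos(w) - 2*w*sin(w) + 8*w*cos(w) - 8*sin(w) + 2*cos(w) + C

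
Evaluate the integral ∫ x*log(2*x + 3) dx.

Use integration by parts with u = log(2*x + 3), dv = x dx.
Then du = 2/(2*x + 3) dx and v = x**2/2.

x**2*log(2*x + 3)/2 - x**2/4 + 3*x/4 - 9*log(2*x + 3)/8 + C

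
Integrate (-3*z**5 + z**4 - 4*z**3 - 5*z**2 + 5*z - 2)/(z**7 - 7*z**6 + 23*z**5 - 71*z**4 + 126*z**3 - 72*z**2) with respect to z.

-log(z)/48 - 1567*log(z - 4)/1200 + 31*log(z - 2)/26 - 4*log(z - 1)/15 + 391*log(z**2 + 9)/1950 + 227*atan(z/3)/8775 - 1/(36*z) + C

Factor the denominator: z**2*(z - 4)*(z - 2)*(z - 1)*(z**2 + 9).
Partial-fraction decomposition: (1173*z + 227)/(2925*(z**2 + 9)) - 4/(15*(z - 1)) + 31/(26*(z - 2)) - 1567/(1200*(z - 4)) - 1/(48*z) + 1/(36*z**2).
Integrate each term; A/(z−a) gives A·log|z−a|; the (Bz+D)/(z²+p²) term gives a log and an atan.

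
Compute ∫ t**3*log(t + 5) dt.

t**4*log(t + 5)/4 - t**4/16 + 5*t**3/12 - 25*t**2/8 + 125*t/4 - 625*log(t + 5)/4 + C

Use integration by parts with u = log(t + 5), dv = t**3 dt.
Then du = 1/(t + 5) dt and v = t**4/4.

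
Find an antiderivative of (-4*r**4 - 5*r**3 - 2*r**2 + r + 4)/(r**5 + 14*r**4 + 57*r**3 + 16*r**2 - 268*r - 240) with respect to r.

Factor the denominator: (r - 2)*(r + 1)*(r + 4)*(r + 5)*(r + 6).
Partial-fraction decomposition: -2089/(40*(r + 6)) + 963/(14*(r + 5)) - 184/(9*(r + 4)) - 1/(90*(r + 1)) - 53/(504*(r - 2)).
Integrate each term: A/(r−a) contributes A·log|r−a|.

-53*log(r - 2)/504 - log(r + 1)/90 - 184*log(r + 4)/9 + 963*log(r + 5)/14 - 2089*log(r + 6)/40 + C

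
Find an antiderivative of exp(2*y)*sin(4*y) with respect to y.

Let I denote the integral. Integrate by parts with u = sin(4*y), dv = exp(2*y) dy, so v = exp(2*y)/2: I = exp(2*y)*sin(4*y)/2 − 2·∫ exp(2*y)*cos(4*y) dy.
Apply parts again with u = cos(4*y), dv = exp(2*y) dy: ∫ exp(2*y)*cos(4*y) dy = exp(2*y)*cos(4*y)/2 + 2·I. Substituting back brings back I: I = exp(2*y)*sin(4*y)/2 - exp(2*y)*cos(4*y) − 4·I.
Solving for I: (1 + 4)·I equals the remaining terms, so I = (1/5)·(exp(2*y)*sin(4*y)/2 - exp(2*y)*cos(4*y)).

exp(2*y)*sin(4*y)/10 - exp(2*y)*cos(4*y)/5 + C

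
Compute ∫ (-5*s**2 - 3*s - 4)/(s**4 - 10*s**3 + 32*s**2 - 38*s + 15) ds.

Factor the denominator: (s - 5)*(s - 3)*(s - 1)**2.
Partial-fraction decomposition: -11/(4*(s - 1)) - 3/(2*(s - 1)**2) + 29/(4*(s - 3)) - 9/(2*(s - 5)).
Integrate each term; A/(s−a) gives A·log|s−a|; A/(s−a)² gives −A/(s−a).

-9*log(s - 5)/2 + 29*log(s - 3)/4 - 11*log(s - 1)/4 + 3/(2*s - 2) + C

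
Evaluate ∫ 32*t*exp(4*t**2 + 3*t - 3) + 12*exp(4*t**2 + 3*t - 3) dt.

4*exp(4*t**2 + 3*t - 3) + C

Let u = 4*t**2 + 3*t - 3, so du = (8*t + 3) dt.
Rewriting, the integral becomes 4·∫ e^u du = 4·e^u.
Substituting back, u = 4*t**2 + 3*t - 3.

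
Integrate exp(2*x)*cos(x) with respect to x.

exp(2*x)*sin(x)/5 + 2*exp(2*x)*cos(x)/5 + C

Let I denote the integral. Integrate by parts with u = cos(x), dv = exp(2*x) dx, so v = exp(2*x)/2: I = exp(2*x)*cos(x)/2 + (1/2)·∫ exp(2*x)*sin(x) dx.
Apply parts again with u = sin(x), dv = exp(2*x) dx: ∫ exp(2*x)*sin(x) dx = exp(2*x)*sin(x)/2 − (1/2)·I. Substituting back brings back I: I = exp(2*x)*sin(x)/4 + exp(2*x)*cos(x)/2 − (1/4)·I.
Solving for I: (1 + 1/4)·I equals the remaining terms, so I = (4/5)·(exp(2*x)*sin(x)/4 + exp(2*x)*cos(x)/2).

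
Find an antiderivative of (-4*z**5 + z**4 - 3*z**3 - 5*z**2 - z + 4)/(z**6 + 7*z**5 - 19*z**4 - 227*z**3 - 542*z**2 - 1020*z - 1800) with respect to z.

-15319*log(z - 6)/21780 - 274*log(z + 3)/117 - 104010*log(z + 5)/101761 + 14723*log(z**2 + 4)/437320 + 11579*atan(z/2)/218660 - 6692/(319*z + 1595) + C

Factor the denominator: (z - 6)*(z + 3)*(z + 5)**2*(z**2 + 4).
Partial-fraction decomposition: (14723*z + 23158)/(218660*(z**2 + 4)) - 104010/(101761*(z + 5)) + 6692/(319*(z + 5)**2) - 274/(117*(z + 3)) - 15319/(21780*(z - 6)).
Integrate each term; A/(z−a) gives A·log|z−a|; the (Bz+D)/(z²+p²) term gives a log and an atan.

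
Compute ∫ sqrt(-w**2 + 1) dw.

w*sqrt(-w**2 + 1)/2 + asin(w)/2 + C

Substitute w = sin(θ), so dw = cos(θ) dθ and the radical becomes sqrt(-w**2 + 1) = cos(θ) by the Pythagorean identity.
Integrate the resulting trig expression in θ, then back-substitute θ = asin(w), sin(θ) = w, cos(θ) = sqrt(-w**2 + 1) (absorbing any constant into C).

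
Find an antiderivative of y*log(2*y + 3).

Use integration by parts with u = log(2*y + 3), dv = y dy.
Then du = 2/(2*y + 3) dy and v = y**2/2.

y**2*log(2*y + 3)/2 - y**2/4 + 3*y/4 - 9*log(2*y + 3)/8 + C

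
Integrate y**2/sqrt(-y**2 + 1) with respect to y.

-y*sqrt(-y**2 + 1)/2 + asin(y)/2 + C

Substitute y = sin(θ), so dy = cos(θ) dθ and the radical becomes sqrt(-y**2 + 1) = cos(θ) by the Pythagorean identity.
Integrate the resulting trig expression in θ, then back-substitute θ = asin(y), sin(θ) = y, cos(θ) = sqrt(-y**2 + 1) (absorbing any constant into C).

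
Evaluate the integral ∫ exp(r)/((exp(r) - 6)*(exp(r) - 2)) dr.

log(exp(r) - 6)/4 - log(exp(r) - 2)/4 + C

Let u = e^r, du = e^r dr.
The integral becomes ∫ du/((u-6)(u-2)); decompose into partial fractions.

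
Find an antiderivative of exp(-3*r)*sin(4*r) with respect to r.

Let I denote the integral. Integrate by parts with u = sin(4*r), dv = exp(-3*r) dr, so v = -exp(-3*r)/3: I = -exp(-3*r)*sin(4*r)/3 + (4/3)·∫ exp(-3*r)*cos(4*r) dr.
Apply parts again with u = cos(4*r), dv = exp(-3*r) dr: ∫ exp(-3*r)*cos(4*r) dr = -exp(-3*r)*cos(4*r)/3 − (4/3)·I. Substituting back brings back I: I = -exp(-3*r)*sin(4*r)/3 - 4*exp(-3*r)*cos(4*r)/9 − (16/9)·I.
Solving for I: (1 + 16/9)·I equals the remaining terms, so I = (9/25)·(-exp(-3*r)*sin(4*r)/3 - 4*exp(-3*r)*cos(4*r)/9).

-3*exp(-3*r)*sin(4*r)/25 - 4*exp(-3*r)*cos(4*r)/25 + C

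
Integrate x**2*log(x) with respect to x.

x**3*log(x)/3 - x**3/9 + C

Use integration by parts with u = log(x), dv = x**2 dx.
Then du = 1/x dx and v = x**3/3.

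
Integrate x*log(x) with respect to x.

x**2*log(x)/2 - x**2/4 + C

Use integration by parts with u = log(x), dv = x dx.
Then du = 1/x dx and v = x**2/2.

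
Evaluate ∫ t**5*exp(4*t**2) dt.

(8*t**4 - 4*t**2 + 1)*exp(4*t**2)/64 + C

Let u = t², du = 2t dt; rewrite as (1/2)∫ u^2·exp(4u) du.
Now integrate by parts 2 times.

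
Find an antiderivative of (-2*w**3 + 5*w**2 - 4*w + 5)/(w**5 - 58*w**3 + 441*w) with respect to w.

5*log(w)/441 - 29*log(w - 7)/245 + log(w - 3)/45 - 29*log(w + 3)/180 + 241*log(w + 7)/980 + C

Factor the denominator: w*(w - 7)*(w - 3)*(w + 3)*(w + 7).
Partial-fraction decomposition: 241/(980*(w + 7)) - 29/(180*(w + 3)) + 1/(45*(w - 3)) - 29/(245*(w - 7)) + 5/(441*w).
Integrate each term: A/(w−a) contributes A·log|w−a|.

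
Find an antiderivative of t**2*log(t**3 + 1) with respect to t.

Let u = t**3 + 1, so du = (3*t**2) dt.
The integral becomes (1/3)·∫ log(u) du; integrate by parts with u′=log(u), dv′=du.

t**3*log(t**3 + 1)/3 - t**3/3 + log(t**3 + 1)/3 + C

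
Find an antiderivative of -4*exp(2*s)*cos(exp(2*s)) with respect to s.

Let u = exp(2*s), so du = (2*exp(2*s)) ds.
Rewriting, the integral becomes -2·∫ cos(u) du = -2·sin(u).
Substituting back, u = exp(2*s).

-2*sin(exp(2*s)) + C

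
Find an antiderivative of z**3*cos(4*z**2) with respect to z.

z**2*sin(4*z**2)/8 + cos(4*z**2)/32 + C

Let u = z², du = 2z dz; rewrite as (1/2)∫ u^1·cos(4u) du.
Now integrate by parts 1 time.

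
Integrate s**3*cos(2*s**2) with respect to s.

s**2*sin(2*s**2)/4 + cos(2*s**2)/8 + C

Let u = s², du = 2s ds; rewrite as (1/2)∫ u^1·cos(2u) du.
Now integrate by parts 1 time.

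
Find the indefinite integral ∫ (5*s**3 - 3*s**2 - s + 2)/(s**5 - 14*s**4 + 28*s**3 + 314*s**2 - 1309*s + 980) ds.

-293*log(s - 7)/288 + 10*log(s - 4)/9 - log(s - 1)/216 - 77*log(s + 5)/864 - 521/(72*s - 504) + C

Factor the denominator: (s - 7)**2*(s - 4)*(s - 1)*(s + 5).
Partial-fraction decomposition: -77/(864*(s + 5)) - 1/(216*(s - 1)) + 10/(9*(s - 4)) - 293/(288*(s - 7)) + 521/(72*(s - 7)**2).
Integrate each term; A/(s−a) gives A·log|s−a|; A/(s−a)² gives −A/(s−a).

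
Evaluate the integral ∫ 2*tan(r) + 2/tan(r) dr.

Let u = tan(r), so du = (tan(r)**2 + 1) dr.
Rewriting, the integral becomes 2·∫ 1/u du = 2·log(u).
Substituting back, u = tan(r).

2*log(tan(r)) + C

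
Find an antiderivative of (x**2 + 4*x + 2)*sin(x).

-x**2*cos(x) + 2*x*sin(x) - 4*x*cos(x) + 4*sin(x) + C

Use integration by parts with u = x**2 + 4*x + 2, dv = sin(x) dx, so v = -cos(x).
Apply parts 2 times (tabular method): alternate signs, differentiate u down to 0, integrate dv up.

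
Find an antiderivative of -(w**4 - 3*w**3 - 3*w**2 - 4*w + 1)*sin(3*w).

Use integration by parts with u = w**4 - 3*w**3 - 3*w**2 - 4*w + 1, dv = -sin(3*w) dw, so v = cos(3*w)/3.
Apply parts 4 times (tabular method): alternate signs, differentiate u down to 0, integrate dv up.

w**4*cos(3*w)/3 - 4*w**3*sin(3*w)/9 - w**3*cos(3*w) + w**2*sin(3*w) - 13*w**2*cos(3*w)/9 + 26*w*sin(3*w)/27 - 2*w*cos(3*w)/3 + 2*sin(3*w)/9 + 53*cos(3*w)/81 + C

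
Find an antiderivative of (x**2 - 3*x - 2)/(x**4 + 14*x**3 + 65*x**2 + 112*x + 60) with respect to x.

Factor the denominator: (x + 1)*(x + 2)*(x + 5)*(x + 6).
Partial-fraction decomposition: -13/(5*(x + 6)) + 19/(6*(x + 5)) - 2/(3*(x + 2)) + 1/(10*(x + 1)).
Integrate each term: A/(x−a) contributes A·log|x−a|.

log(x + 1)/10 - 2*log(x + 2)/3 + 19*log(x + 5)/6 - 13*log(x + 6)/5 + C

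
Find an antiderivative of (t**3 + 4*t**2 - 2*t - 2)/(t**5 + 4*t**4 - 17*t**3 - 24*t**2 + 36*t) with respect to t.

Factor the denominator: t*(t - 3)*(t - 1)*(t + 2)*(t + 6).
Partial-fraction decomposition: -31/(756*(t + 6)) - 1/(12*(t + 2)) - 1/(42*(t - 1)) + 11/(54*(t - 3)) - 1/(18*t).
Integrate each term: A/(t−a) contributes A·log|t−a|.

-log(t)/18 + 11*log(t - 3)/54 - log(t - 1)/42 - log(t + 2)/12 - 31*log(t + 6)/756 + C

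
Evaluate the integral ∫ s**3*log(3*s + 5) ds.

Use integration by parts with u = log(3*s + 5), dv = s**3 ds.
Then du = 3/(3*s + 5) ds and v = s**4/4.

s**4*log(3*s + 5)/4 - s**4/16 + 5*s**3/36 - 25*s**2/72 + 125*s/108 - 625*log(3*s + 5)/324 + C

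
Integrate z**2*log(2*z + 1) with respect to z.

Use integration by parts with u = log(2*z + 1), dv = z**2 dz.
Then du = 2/(2*z + 1) dz and v = z**3/3.

z**3*log(2*z + 1)/3 - z**3/9 + z**2/12 - z/12 + log(2*z + 1)/24 + C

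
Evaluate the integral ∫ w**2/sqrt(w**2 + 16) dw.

w*sqrt(w**2 + 16)/2 - 8*log(w + sqrt(w**2 + 16)) + C

Substitute w = 4·tan(θ), so dw = 4·sec(θ)^2 dθ and the radical becomes sqrt(w**2 + 16) = 4·sec(θ) by the Pythagorean identity.
Integrate the resulting trig expression in θ, then back-substitute tan(θ) = w/4, sec(θ) = sqrt(w**2 + 16)/4 (absorbing any constant into C).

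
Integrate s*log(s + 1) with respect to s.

Use integration by parts with u = log(s + 1), dv = s ds.
Then du = 1/(s + 1) ds and v = s**2/2.

s**2*log(s + 1)/2 - s**2/4 + s/2 - log(s + 1)/2 + C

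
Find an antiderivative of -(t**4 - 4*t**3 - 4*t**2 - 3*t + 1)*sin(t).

Use integration by parts with u = t**4 - 4*t**3 - 4*t**2 - 3*t + 1, dv = -sin(t) dt, so v = cos(t).
Apply parts 4 times (tabular method): alternate signs, differentiate u down to 0, integrate dv up.

t**4*cos(t) - 4*t**3*sin(t) - 4*t**3*cos(t) + 12*t**2*sin(t) - 16*t**2*cos(t) + 32*t*sin(t) + 21*t*cos(t) - 21*sin(t) + 33*cos(t) + C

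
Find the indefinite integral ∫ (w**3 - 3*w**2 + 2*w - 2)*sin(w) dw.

Use integration by parts with u = w**3 - 3*w**2 + 2*w - 2, dv = sin(w) dw, so v = -cos(w).
Apply parts 3 times (tabular method): alternate signs, differentiate u down to 0, integrate dv up.

-w**3*cos(w) + 3*w**2*sin(w) + 3*w**2*cos(w) - 6*w*sin(w) + 4*w*cos(w) - 4*sin(w) - 4*cos(w) + C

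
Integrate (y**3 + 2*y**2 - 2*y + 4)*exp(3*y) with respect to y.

(9*y**3 + 9*y**2 - 24*y + 44)*exp(3*y)/27 + C

Use integration by parts with u = y**3 + 2*y**2 - 2*y + 4, dv = exp(3*y) dy, so v = exp(3*y)/3.
Apply parts 3 times (tabular method): alternate signs, differentiate u down to 0, integrate dv up.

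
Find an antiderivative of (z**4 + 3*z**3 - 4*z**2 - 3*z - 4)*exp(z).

Use integration by parts with u = z**4 + 3*z**3 - 4*z**2 - 3*z - 4, dv = exp(z) dz, so v = exp(z).
Apply parts 4 times (tabular method): alternate signs, differentiate u down to 0, integrate dv up.

(z**4 - z**3 - z**2 - z - 3)*exp(z) + C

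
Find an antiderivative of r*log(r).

Use integration by parts with u = log(r), dv = r dr.
Then du = 1/r dr and v = r**2/2.

r**2*log(r)/2 - r**2/4 + C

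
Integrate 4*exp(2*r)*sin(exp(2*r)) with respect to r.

-2*cos(exp(2*r)) + C

Let u = exp(2*r), so du = (2*exp(2*r)) dr.
Rewriting, the integral becomes 2·∫ sin(u) du = 2·-cos(u).
Substituting back, u = exp(2*r).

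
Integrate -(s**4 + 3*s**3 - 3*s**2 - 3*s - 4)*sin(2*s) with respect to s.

Use integration by parts with u = s**4 + 3*s**3 - 3*s**2 - 3*s - 4, dv = -sin(2*s) ds, so v = cos(2*s)/2.
Apply parts 4 times (tabular method): alternate signs, differentiate u down to 0, integrate dv up.

s**4*cos(2*s)/2 - s**3*sin(2*s) + 3*s**3*cos(2*s)/2 - 9*s**2*sin(2*s)/4 - 3*s**2*cos(2*s) + 3*s*sin(2*s) - 15*s*cos(2*s)/4 + 15*sin(2*s)/8 - cos(2*s)/2 + C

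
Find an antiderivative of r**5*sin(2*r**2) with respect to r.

Let u = r², du = 2r dr; rewrite as (1/2)∫ u^2·sin(2u) du.
Now integrate by parts 2 times.

-r**4*cos(2*r**2)/4 + r**2*sin(2*r**2)/4 + cos(2*r**2)/8 + C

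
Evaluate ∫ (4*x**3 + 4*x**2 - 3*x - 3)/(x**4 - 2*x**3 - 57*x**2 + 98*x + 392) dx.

Factor the denominator: (x - 7)*(x - 4)*(x + 2)*(x + 7).
Partial-fraction decomposition: 579/(385*(x + 7)) - 13/(270*(x + 2)) - 305/(198*(x - 4)) + 772/(189*(x - 7)).
Integrate each term: A/(x−a) contributes A·log|x−a|.

772*log(x - 7)/189 - 305*log(x - 4)/198 - 13*log(x + 2)/270 + 579*log(x + 7)/385 + C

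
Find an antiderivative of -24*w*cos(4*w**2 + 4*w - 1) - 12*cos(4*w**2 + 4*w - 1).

-3*sin(4*w**2 + 4*w - 1) + C

Let u = 4*w**2 + 4*w - 1, so du = (8*w + 4) dw.
Rewriting, the integral becomes -3·∫ cos(u) du = -3·sin(u).
Substituting back, u = 4*w**2 + 4*w - 1.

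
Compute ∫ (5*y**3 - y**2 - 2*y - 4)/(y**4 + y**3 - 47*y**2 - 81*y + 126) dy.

Factor the denominator: (y - 7)*(y - 1)*(y + 3)*(y + 6).
Partial-fraction decomposition: 1108/(273*(y + 6)) - 71/(60*(y + 3)) + 1/(84*(y - 1)) + 412/(195*(y - 7)).
Integrate each term: A/(y−a) contributes A·log|y−a|.

412*log(y - 7)/195 + log(y - 1)/84 - 71*log(y + 3)/60 + 1108*log(y + 6)/273 + C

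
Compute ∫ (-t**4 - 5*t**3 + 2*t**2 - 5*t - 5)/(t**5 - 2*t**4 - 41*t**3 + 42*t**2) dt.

-415*log(t)/1764 - 2029*log(t - 7)/1911 + log(t - 1)/3 - 17*log(t + 6)/468 + 5/(42*t) + C

Factor the denominator: t**2*(t - 7)*(t - 1)*(t + 6).
Partial-fraction decomposition: -17/(468*(t + 6)) + 1/(3*(t - 1)) - 2029/(1911*(t - 7)) - 415/(1764*t) - 5/(42*t**2).
Integrate each term; A/(t−a) gives A·log|t−a|; A/(t−a)² gives −A/(t−a).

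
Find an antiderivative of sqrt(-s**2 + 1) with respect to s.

Substitute s = sin(θ), so ds = cos(θ) dθ and the radical becomes sqrt(-s**2 + 1) = cos(θ) by the Pythagorean identity.
Integrate the resulting trig expression in θ, then back-substitute θ = asin(s), sin(θ) = s, cos(θ) = sqrt(-s**2 + 1) (absorbing any constant into C).

s*sqrt(-s**2 + 1)/2 + asin(s)/2 + C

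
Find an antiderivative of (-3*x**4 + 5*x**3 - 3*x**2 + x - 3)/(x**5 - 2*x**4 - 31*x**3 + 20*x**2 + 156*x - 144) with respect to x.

-971*log(x - 6)/600 + 7*log(x - 2)/40 - 3*log(x - 1)/100 + 137*log(x + 3)/60 - 381*log(x + 4)/100 + C

Factor the denominator: (x - 6)*(x - 2)*(x - 1)*(x + 3)*(x + 4).
Partial-fraction decomposition: -381/(100*(x + 4)) + 137/(60*(x + 3)) - 3/(100*(x - 1)) + 7/(40*(x - 2)) - 971/(600*(x - 6)).
Integrate each term: A/(x−a) contributes A·log|x−a|.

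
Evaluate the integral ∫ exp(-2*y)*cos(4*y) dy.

exp(-2*y)*sin(4*y)/5 - exp(-2*y)*cos(4*y)/10 + C

Let I denote the integral. Integrate by parts with u = cos(4*y), dv = exp(-2*y) dy, so v = -exp(-2*y)/2: I = -exp(-2*y)*cos(4*y)/2 − 2·∫ exp(-2*y)*sin(4*y) dy.
Apply parts again with u = sin(4*y), dv = exp(-2*y) dy: ∫ exp(-2*y)*sin(4*y) dy = -exp(-2*y)*sin(4*y)/2 + 2·I. Substituting back brings back I: I = exp(-2*y)*sin(4*y) - exp(-2*y)*cos(4*y)/2 − 4·I.
Solving for I: (1 + 4)·I equals the remaining terms, so I = (1/5)·(exp(-2*y)*sin(4*y) - exp(-2*y)*cos(4*y)/2).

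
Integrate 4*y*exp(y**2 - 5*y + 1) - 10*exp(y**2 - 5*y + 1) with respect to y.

2*exp(y**2 - 5*y + 1) + C

Let u = y**2 - 5*y + 1, so du = (2*y - 5) dy.
Rewriting, the integral becomes 2·∫ e^u du = 2·e^u.
Substituting back, u = y**2 - 5*y + 1.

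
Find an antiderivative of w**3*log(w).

Use integration by parts with u = log(w), dv = w**3 dw.
Then du = 1/w dw and v = w**4/4.

w**4*log(w)/4 - w**4/16 + C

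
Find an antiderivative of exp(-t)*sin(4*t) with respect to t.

Let I denote the integral. Integrate by parts with u = sin(4*t), dv = exp(-t) dt, so v = -exp(-t): I = -exp(-t)*sin(4*t) + 4·∫ exp(-t)*cos(4*t) dt.
Apply parts again with u = cos(4*t), dv = exp(-t) dt: ∫ exp(-t)*cos(4*t) dt = -exp(-t)*cos(4*t) − 4·I. Substituting back brings back I: I = -exp(-t)*sin(4*t) - 4*exp(-t)*cos(4*t) − 16·I.
Solving for I: (1 + 16)·I equals the remaining terms, so I = (1/17)·(-exp(-t)*sin(4*t) - 4*exp(-t)*cos(4*t)).

-exp(-t)*sin(4*t)/17 - 4*exp(-t)*cos(4*t)/17 + C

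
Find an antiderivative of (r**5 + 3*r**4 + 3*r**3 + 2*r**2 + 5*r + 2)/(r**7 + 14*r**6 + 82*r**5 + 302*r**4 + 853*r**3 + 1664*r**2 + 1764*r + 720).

Factor the denominator: (r + 1)*(r + 2)**2*(r + 4)*(r + 5)*(r**2 + 9).
Partial-fraction decomposition: (379*r - 1681)/(8450*(r**2 + 9)) - 47/(36*(r + 5)) + 217/(150*(r + 4)) - 515/(3042*(r + 2)) + 4/(39*(r + 2)**2) - 1/(60*(r + 1)).
Integrate each term; A/(r−a) gives A·log|r−a|; the (Br+D)/(r²+p²) term gives a log and an atan.

-log(r + 1)/60 - 515*log(r + 2)/3042 + 217*log(r + 4)/150 - 47*log(r + 5)/36 + 379*log(r**2 + 9)/16900 - 1681*atan(r/3)/25350 - 4/(39*r + 78) + C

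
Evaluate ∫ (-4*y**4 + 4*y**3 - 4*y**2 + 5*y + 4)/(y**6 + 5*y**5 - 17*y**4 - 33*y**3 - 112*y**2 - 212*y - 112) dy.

-202*log(y - 4)/1375 - 1061*log(y + 1)/4500 + 11203*log(y + 7)/20988 - 1001*log(y**2 + 4)/13250 + 11*atan(y/2)/13250 - 13/(150*y + 150) + C

Factor the denominator: (y - 4)*(y + 1)**2*(y + 7)*(y**2 + 4).
Partial-fraction decomposition: -11*(91*y - 1)/(6625*(y**2 + 4)) + 11203/(20988*(y + 7)) - 1061/(4500*(y + 1)) + 13/(150*(y + 1)**2) - 202/(1375*(y - 4)).
Integrate each term; A/(y−a) gives A·log|y−a|; the (By+D)/(y²+p²) term gives a log and an atan.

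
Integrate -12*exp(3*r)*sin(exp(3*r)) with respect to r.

4*cos(exp(3*r)) + C

Let u = exp(3*r), so du = (3*exp(3*r)) dr.
Rewriting, the integral becomes -4·∫ sin(u) du = -4·-cos(u).
Substituting back, u = exp(3*r).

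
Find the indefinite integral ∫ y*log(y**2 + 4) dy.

Let u = y**2 + 4, so du = (2*y) dy.
The integral becomes (1/2)·∫ log(u) du; integrate by parts with u′=log(u), dv′=du.

y**2*log(y**2 + 4)/2 - y**2/2 + 2*log(y**2 + 4) + C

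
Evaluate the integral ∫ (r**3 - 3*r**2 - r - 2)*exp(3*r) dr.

(9*r**3 - 36*r**2 + 15*r - 23)*exp(3*r)/27 + C

Use integration by parts with u = r**3 - 3*r**2 - r - 2, dv = exp(3*r) dr, so v = exp(3*r)/3.
Apply parts 3 times (tabular method): alternate signs, differentiate u down to 0, integrate dv up.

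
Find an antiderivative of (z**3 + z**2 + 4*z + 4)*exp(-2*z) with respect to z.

(-4*z**3 - 10*z**2 - 26*z - 29)*exp(-2*z)/8 + C

Use integration by parts with u = z**3 + z**2 + 4*z + 4, dv = exp(-2*z) dz, so v = -exp(-2*z)/2.
Apply parts 3 times (tabular method): alternate signs, differentiate u down to 0, integrate dv up.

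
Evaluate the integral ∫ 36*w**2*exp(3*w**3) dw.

Let u = 3*w**3, so du = (9*w**2) dw.
Rewriting, the integral becomes 4·∫ e^u du = 4·e^u.
Substituting back, u = 3*w**3.

4*exp(3*w**3) + C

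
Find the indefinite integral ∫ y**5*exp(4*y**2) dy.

(8*y**4 - 4*y**2 + 1)*exp(4*y**2)/64 + C

Let u = y², du = 2y dy; rewrite as (1/2)∫ u^2·exp(4u) du.
Now integrate by parts 2 times.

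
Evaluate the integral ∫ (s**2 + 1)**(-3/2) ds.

Substitute s = tan(θ), so ds = sec(θ)^2 dθ and the radical becomes sqrt(s**2 + 1) = sec(θ) by the Pythagorean identity.
Integrate the resulting trig expression in θ, then back-substitute tan(θ) = s, sec(θ) = sqrt(s**2 + 1) (absorbing any constant into C).

s/sqrt(s**2 + 1) + C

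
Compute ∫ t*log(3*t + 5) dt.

Use integration by parts with u = log(3*t + 5), dv = t dt.
Then du = 3/(3*t + 5) dt and v = t**2/2.

t**2*log(3*t + 5)/2 - t**2/4 + 5*t/6 - 25*log(3*t + 5)/18 + C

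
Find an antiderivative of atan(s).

s*atan(s) - log(s**2 + 1)/2 + C

Use integration by parts with u = arctan(s), dv = ds.
Then du = 1/(s**2 + 1) ds.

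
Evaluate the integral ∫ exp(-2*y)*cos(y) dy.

exp(-2*y)*sin(y)/5 - 2*exp(-2*y)*cos(y)/5 + C

Let I denote the integral. Integrate by parts with u = cos(y), dv = exp(-2*y) dy, so v = -exp(-2*y)/2: I = -exp(-2*y)*cos(y)/2 − (1/2)·∫ exp(-2*y)*sin(y) dy.
Apply parts again with u = sin(y), dv = exp(-2*y) dy: ∫ exp(-2*y)*sin(y) dy = -exp(-2*y)*sin(y)/2 + (1/2)·I. Substituting back brings back I: I = exp(-2*y)*sin(y)/4 - exp(-2*y)*cos(y)/2 − (1/4)·I.
Solving for I: (1 + 1/4)·I equals the remaining terms, so I = (4/5)·(exp(-2*y)*sin(y)/4 - exp(-2*y)*cos(y)/2).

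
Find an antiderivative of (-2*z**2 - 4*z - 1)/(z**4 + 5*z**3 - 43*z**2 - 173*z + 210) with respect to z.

-97*log(z - 6)/715 + 7*log(z - 1)/240 - 31*log(z + 5)/132 + 71*log(z + 7)/208 + C

Factor the denominator: (z - 6)*(z - 1)*(z + 5)*(z + 7).
Partial-fraction decomposition: 71/(208*(z + 7)) - 31/(132*(z + 5)) + 7/(240*(z - 1)) - 97/(715*(z - 6)).
Integrate each term: A/(z−a) contributes A·log|z−a|.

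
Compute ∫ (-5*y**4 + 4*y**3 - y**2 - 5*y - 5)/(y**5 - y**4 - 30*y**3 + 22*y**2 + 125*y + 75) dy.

Factor the denominator: (y - 5)*(y - 3)*(y + 1)**2*(y + 5).
Partial-fraction decomposition: -363/(128*(y + 5)) + 41/(144*(y + 1)) - 5/(48*(y + 1)**2) + 163/(128*(y - 3)) - 67/(18*(y - 5)).
Integrate each term; A/(y−a) gives A·log|y−a|; A/(y−a)² gives −A/(y−a).

-67*log(y - 5)/18 + 163*log(y - 3)/128 + 41*log(y + 1)/144 - 363*log(y + 5)/128 + 5/(48*y + 48) + C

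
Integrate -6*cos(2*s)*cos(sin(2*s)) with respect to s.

-3*sin(sin(2*s)) + C

Let u = sin(2*s), so du = (2*cos(2*s)) ds.
Rewriting, the integral becomes -3·∫ cos(u) du = -3·sin(u).
Substituting back, u = sin(2*s).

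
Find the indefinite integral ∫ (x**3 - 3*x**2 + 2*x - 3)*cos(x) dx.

Use integration by parts with u = x**3 - 3*x**2 + 2*x - 3, dv = cos(x) dx, so v = sin(x).
Apply parts 3 times (tabular method): alternate signs, differentiate u down to 0, integrate dv up.

x**3*sin(x) - 3*x**2*sin(x) + 3*x**2*cos(x) - 4*x*sin(x) - 6*x*cos(x) + 3*sin(x) - 4*cos(x) + C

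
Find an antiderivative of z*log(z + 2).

Use integration by parts with u = log(z + 2), dv = z dz.
Then du = 1/(z + 2) dz and v = z**2/2.

z**2*log(z + 2)/2 - z**2/4 + z - 2*log(z + 2) + C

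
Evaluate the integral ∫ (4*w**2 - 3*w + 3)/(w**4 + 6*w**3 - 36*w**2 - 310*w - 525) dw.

Factor the denominator: (w - 7)*(w + 3)*(w + 5)**2.
Partial-fraction decomposition: 155/(144*(w + 5)) + 59/(12*(w + 5)**2) - 6/(5*(w + 3)) + 89/(720*(w - 7)).
Integrate each term; A/(w−a) gives A·log|w−a|; A/(w−a)² gives −A/(w−a).

89*log(w - 7)/720 - 6*log(w + 3)/5 + 155*log(w + 5)/144 - 59/(12*w + 60) + C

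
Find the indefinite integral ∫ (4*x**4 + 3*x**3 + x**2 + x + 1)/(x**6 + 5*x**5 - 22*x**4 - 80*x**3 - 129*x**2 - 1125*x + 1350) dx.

Factor the denominator: (x - 5)*(x - 1)*(x + 5)*(x + 6)*(x**2 + 9).
Partial-fraction decomposition: (119*x + 591)/(1530*(x**2 + 9)) - 4567/(3465*(x + 6)) + 1073/(1020*(x + 5)) - 1/(168*(x - 1)) + 1453/(7480*(x - 5)).
Integrate each term; A/(x−a) gives A·log|x−a|; the (Bx+D)/(x²+p²) term gives a log and an atan.

1453*log(x - 5)/7480 - log(x - 1)/168 + 1073*log(x + 5)/1020 - 4567*log(x + 6)/3465 + 7*log(x**2 + 9)/180 + 197*atan(x/3)/1530 + C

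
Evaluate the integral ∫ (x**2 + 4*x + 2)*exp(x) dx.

(x**2 + 2*x)*exp(x) + C

Use integration by parts with u = x**2 + 4*x + 2, dv = exp(x) dx, so v = exp(x).
Apply parts 2 times (tabular method): alternate signs, differentiate u down to 0, integrate dv up.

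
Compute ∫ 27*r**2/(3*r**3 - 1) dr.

3*log(3*r**3 - 1) + C

Let u = 3*r**3 - 1, so du = (9*r**2) dr.
Rewriting, the integral becomes 3·∫ 1/u du = 3·log(u).
Substituting back, u = 3*r**3 - 1.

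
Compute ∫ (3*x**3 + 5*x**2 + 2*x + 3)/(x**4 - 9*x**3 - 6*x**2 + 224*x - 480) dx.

843*log(x - 6)/44 - 5329*log(x - 4)/324 + 257*log(x + 5)/891 + 283/(18*x - 72) + C

Factor the denominator: (x - 6)*(x - 4)**2*(x + 5).
Partial-fraction decomposition: 257/(891*(x + 5)) - 5329/(324*(x - 4)) - 283/(18*(x - 4)**2) + 843/(44*(x - 6)).
Integrate each term; A/(x−a) gives A·log|x−a|; A/(x−a)² gives −A/(x−a).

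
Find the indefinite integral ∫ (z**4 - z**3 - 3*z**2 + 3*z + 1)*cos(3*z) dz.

Use integration by parts with u = z**4 - z**3 - 3*z**2 + 3*z + 1, dv = cos(3*z) dz, so v = sin(3*z)/3.
Apply parts 4 times (tabular method): alternate signs, differentiate u down to 0, integrate dv up.

z**4*sin(3*z)/3 - z**3*sin(3*z)/3 + 4*z**3*cos(3*z)/9 - 13*z**2*sin(3*z)/9 - z**2*cos(3*z)/3 + 11*z*sin(3*z)/9 - 26*z*cos(3*z)/27 + 53*sin(3*z)/81 + 11*cos(3*z)/27 + C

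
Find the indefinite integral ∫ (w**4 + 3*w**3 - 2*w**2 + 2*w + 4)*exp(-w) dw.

Use integration by parts with u = w**4 + 3*w**3 - 2*w**2 + 2*w + 4, dv = exp(-w) dw, so v = -exp(-w).
Apply parts 4 times (tabular method): alternate signs, differentiate u down to 0, integrate dv up.

(-w**4 - 7*w**3 - 19*w**2 - 40*w - 44)*exp(-w) + C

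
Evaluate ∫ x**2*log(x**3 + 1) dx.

Let u = x**3 + 1, so du = (3*x**2) dx.
The integral becomes (1/3)·∫ log(u) du; integrate by parts with u′=log(u), dv′=du.

x**3*log(x**3 + 1)/3 - x**3/3 + log(x**3 + 1)/3 + C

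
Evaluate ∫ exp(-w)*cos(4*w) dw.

Let I denote the integral. Integrate by parts with u = cos(4*w), dv = exp(-w) dw, so v = -exp(-w): I = -exp(-w)*cos(4*w) − 4·∫ exp(-w)*sin(4*w) dw.
Apply parts again with u = sin(4*w), dv = exp(-w) dw: ∫ exp(-w)*sin(4*w) dw = -exp(-w)*sin(4*w) + 4·I. Substituting back brings back I: I = 4*exp(-w)*sin(4*w) - exp(-w)*cos(4*w) − 16·I.
Solving for I: (1 + 16)·I equals the remaining terms, so I = (1/17)·(4*exp(-w)*sin(4*w) - exp(-w)*cos(4*w)).

4*exp(-w)*sin(4*w)/17 - exp(-w)*cos(4*w)/17 + C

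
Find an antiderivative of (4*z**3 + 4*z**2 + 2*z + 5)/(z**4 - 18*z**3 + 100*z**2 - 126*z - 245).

-2767*log(z - 7)/128 + 205*log(z - 5)/8 - log(z + 1)/128 - 1587/(16*z - 112) + C

Factor the denominator: (z - 7)**2*(z - 5)*(z + 1).
Partial-fraction decomposition: -1/(128*(z + 1)) + 205/(8*(z - 5)) - 2767/(128*(z - 7)) + 1587/(16*(z - 7)**2).
Integrate each term; A/(z−a) gives A·log|z−a|; A/(z−a)² gives −A/(z−a).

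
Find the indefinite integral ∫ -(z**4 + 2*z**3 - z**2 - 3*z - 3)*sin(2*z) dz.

Use integration by parts with u = z**4 + 2*z**3 - z**2 - 3*z - 3, dv = -sin(2*z) dz, so v = cos(2*z)/2.
Apply parts 4 times (tabular method): alternate signs, differentiate u down to 0, integrate dv up.

z**4*cos(2*z)/2 - z**3*sin(2*z) + z**3*cos(2*z) - 3*z**2*sin(2*z)/2 - 2*z**2*cos(2*z) + 2*z*sin(2*z) - 3*z*cos(2*z) + 3*sin(2*z)/2 - cos(2*z)/2 + C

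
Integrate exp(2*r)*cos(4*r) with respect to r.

exp(2*r)*sin(4*r)/5 + exp(2*r)*cos(4*r)/10 + C

Let I denote the integral. Integrate by parts with u = cos(4*r), dv = exp(2*r) dr, so v = exp(2*r)/2: I = exp(2*r)*cos(4*r)/2 + 2·∫ exp(2*r)*sin(4*r) dr.
Apply parts again with u = sin(4*r), dv = exp(2*r) dr: ∫ exp(2*r)*sin(4*r) dr = exp(2*r)*sin(4*r)/2 − 2·I. Substituting back brings back I: I = exp(2*r)*sin(4*r) + exp(2*r)*cos(4*r)/2 − 4·I.
Solving for I: (1 + 4)·I equals the remaining terms, so I = (1/5)·(exp(2*r)*sin(4*r) + exp(2*r)*cos(4*r)/2).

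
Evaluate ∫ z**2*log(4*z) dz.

z**3*(log(z) + 2*log(2))/3 - z**3/9 + C

Use integration by parts with u = log(4*z), dv = z**2 dz.
Then du = 1/z dz and v = z**3/3.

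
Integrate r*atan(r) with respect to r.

r**2*atan(r)/2 - r/2 + atan(r)/2 + C

Use integration by parts with u = arctan(r), dv = r dr.
Then du = 1/(r**2 + 1) dr.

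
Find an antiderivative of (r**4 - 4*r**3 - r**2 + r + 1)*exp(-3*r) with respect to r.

Use integration by parts with u = r**4 - 4*r**3 - r**2 + r + 1, dv = exp(-3*r) dr, so v = -exp(-3*r)/3.
Apply parts 4 times (tabular method): alternate signs, differentiate u down to 0, integrate dv up.

(-27*r**4 + 72*r**3 + 99*r**2 + 39*r - 14)*exp(-3*r)/81 + C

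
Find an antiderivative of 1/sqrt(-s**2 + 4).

Substitute s = 2·sin(θ), so ds = 2·cos(θ) dθ and the radical becomes sqrt(-s**2 + 4) = 2·cos(θ) by the Pythagorean identity.
Integrate the resulting trig expression in θ, then back-substitute θ = asin(s/2), sin(θ) = s/2, cos(θ) = sqrt(-s**2 + 4)/2 (absorbing any constant into C).

asin(s/2) + C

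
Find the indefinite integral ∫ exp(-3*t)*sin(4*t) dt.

-3*exp(-3*t)*sin(4*t)/25 - 4*exp(-3*t)*cos(4*t)/25 + C

Let I denote the integral. Integrate by parts with u = sin(4*t), dv = exp(-3*t) dt, so v = -exp(-3*t)/3: I = -exp(-3*t)*sin(4*t)/3 + (4/3)·∫ exp(-3*t)*cos(4*t) dt.
Apply parts again with u = cos(4*t), dv = exp(-3*t) dt: ∫ exp(-3*t)*cos(4*t) dt = -exp(-3*t)*cos(4*t)/3 − (4/3)·I. Substituting back brings back I: I = -exp(-3*t)*sin(4*t)/3 - 4*exp(-3*t)*cos(4*t)/9 − (16/9)·I.
Solving for I: (1 + 16/9)·I equals the remaining terms, so I = (9/25)·(-exp(-3*t)*sin(4*t)/3 - 4*exp(-3*t)*cos(4*t)/9).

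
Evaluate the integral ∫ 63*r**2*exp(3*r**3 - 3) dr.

7*exp(3*r**3 - 3) + C

Let u = 3*r**3 - 3, so du = (9*r**2) dr.
Rewriting, the integral becomes 7·∫ e^u du = 7·e^u.
Substituting back, u = 3*r**3 - 3.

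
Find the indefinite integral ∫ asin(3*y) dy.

Use integration by parts with u = arcsin(3*y), dv = dy.
Then du = 3/sqrt(-9*y**2 + 1) dy.

y*asin(3*y) + sqrt(-9*y**2 + 1)/3 + C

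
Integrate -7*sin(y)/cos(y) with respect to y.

7*log(cos(y)) + C

Let u = cos(y), so du = (-sin(y)) dy.
Rewriting, the integral becomes 7·∫ 1/u du = 7·log(u).
Substituting back, u = cos(y).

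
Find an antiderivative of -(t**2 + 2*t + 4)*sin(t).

Use integration by parts with u = t**2 + 2*t + 4, dv = -sin(t) dt, so v = cos(t).
Apply parts 2 times (tabular method): alternate signs, differentiate u down to 0, integrate dv up.

t**2*cos(t) - 2*t*sin(t) + 2*t*cos(t) - 2*sin(t) + 2*cos(t) + C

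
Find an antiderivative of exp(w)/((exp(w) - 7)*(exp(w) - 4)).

Let u = e^w, du = e^w dw.
The integral becomes ∫ du/((u-4)(u-7)); decompose into partial fractions.

log(exp(w) - 7)/3 - log(exp(w) - 4)/3 + C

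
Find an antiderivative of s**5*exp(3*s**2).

Let u = s², du = 2s ds; rewrite as (1/2)∫ u^2·exp(3u) du.
Now integrate by parts 2 times.

(9*s**4 - 6*s**2 + 2)*exp(3*s**2)/54 + C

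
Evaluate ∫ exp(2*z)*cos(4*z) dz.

exp(2*z)*sin(4*z)/5 + exp(2*z)*cos(4*z)/10 + C

Let I denote the integral. Integrate by parts with u = cos(4*z), dv = exp(2*z) dz, so v = exp(2*z)/2: I = exp(2*z)*cos(4*z)/2 + 2·∫ exp(2*z)*sin(4*z) dz.
Apply parts again with u = sin(4*z), dv = exp(2*z) dz: ∫ exp(2*z)*sin(4*z) dz = exp(2*z)*sin(4*z)/2 − 2·I. Substituting back brings back I: I = exp(2*z)*sin(4*z) + exp(2*z)*cos(4*z)/2 − 4·I.
Solving for I: (1 + 4)·I equals the remaining terms, so I = (1/5)·(exp(2*z)*sin(4*z) + exp(2*z)*cos(4*z)/2).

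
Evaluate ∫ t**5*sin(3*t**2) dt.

-t**4*cos(3*t**2)/6 + t**2*sin(3*t**2)/9 + cos(3*t**2)/27 + C

Let u = t², du = 2t dt; rewrite as (1/2)∫ u^2·sin(3u) du.
Now integrate by parts 2 times.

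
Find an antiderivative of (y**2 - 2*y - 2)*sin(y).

Use integration by parts with u = y**2 - 2*y - 2, dv = sin(y) dy, so v = -cos(y).
Apply parts 2 times (tabular method): alternate signs, differentiate u down to 0, integrate dv up.

-y**2*cos(y) + 2*y*sin(y) + 2*y*cos(y) - 2*sin(y) + 4*cos(y) + C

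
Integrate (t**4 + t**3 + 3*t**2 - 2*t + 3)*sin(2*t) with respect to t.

-t**4*cos(2*t)/2 + t**3*sin(2*t) - t**3*cos(2*t)/2 + 3*t**2*sin(2*t)/4 + 7*t*cos(2*t)/4 - 7*sin(2*t)/8 - 3*cos(2*t)/2 + C

Use integration by parts with u = t**4 + t**3 + 3*t**2 - 2*t + 3, dv = sin(2*t) dt, so v = -cos(2*t)/2.
Apply parts 4 times (tabular method): alternate signs, differentiate u down to 0, integrate dv up.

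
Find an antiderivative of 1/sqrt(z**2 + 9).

log(z + sqrt(z**2 + 9)) + C

Substitute z = 3·tan(θ), so dz = 3·sec(θ)^2 dθ and the radical becomes sqrt(z**2 + 9) = 3·sec(θ) by the Pythagorean identity.
Integrate the resulting trig expression in θ, then back-substitute tan(θ) = z/3, sec(θ) = sqrt(z**2 + 9)/3 (absorbing any constant into C).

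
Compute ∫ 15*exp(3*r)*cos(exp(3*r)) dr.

5*sin(exp(3*r)) + C

Let u = exp(3*r), so du = (3*exp(3*r)) dr.
Rewriting, the integral becomes 5·∫ cos(u) du = 5·sin(u).
Substituting back, u = exp(3*r).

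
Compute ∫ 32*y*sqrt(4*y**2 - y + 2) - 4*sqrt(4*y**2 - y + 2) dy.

8*(4*y**2 - y + 2)**(3/2)/3 + C

Let u = 4*y**2 - y + 2, so du = (8*y - 1) dy.
Rewriting, the integral becomes 4·∫ √u du = 4·(2/3)u^(3/2).
Substituting back, u = 4*y**2 - y + 2.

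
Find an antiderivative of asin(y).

Use integration by parts with u = arcsin(y), dv = dy.
Then du = 1/sqrt(-y**2 + 1) dy.

y*asin(y) + sqrt(-y**2 + 1) + C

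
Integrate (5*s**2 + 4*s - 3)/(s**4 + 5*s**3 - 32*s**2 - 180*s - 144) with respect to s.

67*log(s - 6)/280 + 2*log(s + 1)/105 + 61*log(s + 4)/60 - 51*log(s + 6)/40 + C

Factor the denominator: (s - 6)*(s + 1)*(s + 4)*(s + 6).
Partial-fraction decomposition: -51/(40*(s + 6)) + 61/(60*(s + 4)) + 2/(105*(s + 1)) + 67/(280*(s - 6)).
Integrate each term: A/(s−a) contributes A·log|s−a|.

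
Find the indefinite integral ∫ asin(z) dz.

z*asin(z) + sqrt(-z**2 + 1) + C

Use integration by parts with u = arcsin(z), dv = dz.
Then du = 1/sqrt(-z**2 + 1) dz.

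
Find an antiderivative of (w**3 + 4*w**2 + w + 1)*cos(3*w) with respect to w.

Use integration by parts with u = w**3 + 4*w**2 + w + 1, dv = cos(3*w) dw, so v = sin(3*w)/3.
Apply parts 3 times (tabular method): alternate signs, differentiate u down to 0, integrate dv up.

w**3*sin(3*w)/3 + 4*w**2*sin(3*w)/3 + w**2*cos(3*w)/3 + w*sin(3*w)/9 + 8*w*cos(3*w)/9 + sin(3*w)/27 + cos(3*w)/27 + C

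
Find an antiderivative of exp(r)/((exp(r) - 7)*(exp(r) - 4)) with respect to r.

log(exp(r) - 7)/3 - log(exp(r) - 4)/3 + C

Let u = e^r, du = e^r dr.
The integral becomes ∫ du/((u-7)(u-4)); decompose into partial fractions.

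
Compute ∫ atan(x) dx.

Use integration by parts with u = arctan(x), dv = dx.
Then du = 1/(x**2 + 1) dx.

x*atan(x) - log(x**2 + 1)/2 + C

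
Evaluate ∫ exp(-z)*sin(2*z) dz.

-exp(-z)*sin(2*z)/5 - 2*exp(-z)*cos(2*z)/5 + C

Let I denote the integral. Integrate by parts with u = sin(2*z), dv = exp(-z) dz, so v = -exp(-z): I = -exp(-z)*sin(2*z) + 2·∫ exp(-z)*cos(2*z) dz.
Apply parts again with u = cos(2*z), dv = exp(-z) dz: ∫ exp(-z)*cos(2*z) dz = -exp(-z)*cos(2*z) − 2·I. Substituting back brings back I: I = -exp(-z)*sin(2*z) - 2*exp(-z)*cos(2*z) − 4·I.
Solving for I: (1 + 4)·I equals the remaining terms, so I = (1/5)·(-exp(-z)*sin(2*z) - 2*exp(-z)*cos(2*z)).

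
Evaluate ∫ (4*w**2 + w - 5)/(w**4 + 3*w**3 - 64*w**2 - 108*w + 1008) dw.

145*log(w - 6)/312 - 63*log(w - 4)/220 + 133*log(w + 6)/120 - 184*log(w + 7)/143 + C

Factor the denominator: (w - 6)*(w - 4)*(w + 6)*(w + 7).
Partial-fraction decomposition: -184/(143*(w + 7)) + 133/(120*(w + 6)) - 63/(220*(w - 4)) + 145/(312*(w - 6)).
Integrate each term: A/(w−a) contributes A·log|w−a|.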